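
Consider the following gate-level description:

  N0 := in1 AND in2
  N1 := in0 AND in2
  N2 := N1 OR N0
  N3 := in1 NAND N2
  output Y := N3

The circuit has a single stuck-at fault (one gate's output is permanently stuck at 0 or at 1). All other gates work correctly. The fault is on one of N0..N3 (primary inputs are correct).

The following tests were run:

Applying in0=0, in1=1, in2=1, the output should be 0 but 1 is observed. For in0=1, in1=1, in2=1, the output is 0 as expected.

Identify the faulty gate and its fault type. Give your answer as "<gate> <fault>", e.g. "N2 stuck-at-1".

N0 stuck-at-0

Fault-free values for test 1 (in0=0, in1=1, in2=1): N0=1, N1=0, N2=1, N3=0, giving Y=0. Observed 1.
Test 1: faults giving observed 1 are {N0 stuck-at-0, N2 stuck-at-0, N3 stuck-at-1}.
Test 2 (in0=1, in1=1, in2=1): fault-free N0=1, N1=1, N2=1, N3=0 → 0; observed 0. Eliminates N2 stuck-at-0, N3 stuck-at-1.
Only N0 stuck-at-0 is consistent with every test.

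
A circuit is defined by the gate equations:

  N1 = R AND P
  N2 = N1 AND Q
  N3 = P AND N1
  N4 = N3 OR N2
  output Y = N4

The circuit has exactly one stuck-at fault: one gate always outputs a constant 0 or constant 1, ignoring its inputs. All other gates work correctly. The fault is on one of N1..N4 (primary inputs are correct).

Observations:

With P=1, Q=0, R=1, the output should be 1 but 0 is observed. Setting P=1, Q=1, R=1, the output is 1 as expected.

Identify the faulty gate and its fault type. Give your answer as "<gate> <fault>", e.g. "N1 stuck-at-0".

N3 stuck-at-0

Fault-free values for test 1 (P=1, Q=0, R=1): N1=1, N2=0, N3=1, N4=1, giving Y=1. Observed 0.
Test 1: faults giving observed 0 are {N1 stuck-at-0, N3 stuck-at-0, N4 stuck-at-0}.
Test 2 (P=1, Q=1, R=1): fault-free N1=1, N2=1, N3=1, N4=1 → 1; observed 1. Eliminates N1 stuck-at-0, N4 stuck-at-0.
Only N3 stuck-at-0 is consistent with every test.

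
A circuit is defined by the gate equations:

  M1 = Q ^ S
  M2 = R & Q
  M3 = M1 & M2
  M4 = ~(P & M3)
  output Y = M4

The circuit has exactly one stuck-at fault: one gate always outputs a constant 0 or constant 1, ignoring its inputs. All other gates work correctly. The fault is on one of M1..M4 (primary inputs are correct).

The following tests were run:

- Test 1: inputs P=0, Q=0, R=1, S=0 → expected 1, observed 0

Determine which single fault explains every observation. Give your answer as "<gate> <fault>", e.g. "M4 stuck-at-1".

Fault-free values for test 1 (P=0, Q=0, R=1, S=0): M1=0, M2=0, M3=0, M4=1, giving Y=1. Observed 0.
Test 1: faults giving observed 0 are {M4 stuck-at-0}.
Only M4 stuck-at-0 is consistent with every test.

M4 stuck-at-0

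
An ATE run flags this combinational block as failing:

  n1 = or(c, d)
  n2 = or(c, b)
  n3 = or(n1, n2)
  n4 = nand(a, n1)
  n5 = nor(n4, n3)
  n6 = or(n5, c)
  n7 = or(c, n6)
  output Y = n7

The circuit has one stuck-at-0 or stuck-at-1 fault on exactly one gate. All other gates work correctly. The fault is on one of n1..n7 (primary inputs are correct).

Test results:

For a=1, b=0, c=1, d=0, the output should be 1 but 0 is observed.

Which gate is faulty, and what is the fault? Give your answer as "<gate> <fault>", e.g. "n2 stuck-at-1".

Fault-free values for test 1 (a=1, b=0, c=1, d=0): n1=1, n2=1, n3=1, n4=0, n5=0, n6=1, n7=1, giving Y=1. Observed 0.
Test 1: faults giving observed 0 are {n7 stuck-at-0}.
Only n7 stuck-at-0 is consistent with every test.

n7 stuck-at-0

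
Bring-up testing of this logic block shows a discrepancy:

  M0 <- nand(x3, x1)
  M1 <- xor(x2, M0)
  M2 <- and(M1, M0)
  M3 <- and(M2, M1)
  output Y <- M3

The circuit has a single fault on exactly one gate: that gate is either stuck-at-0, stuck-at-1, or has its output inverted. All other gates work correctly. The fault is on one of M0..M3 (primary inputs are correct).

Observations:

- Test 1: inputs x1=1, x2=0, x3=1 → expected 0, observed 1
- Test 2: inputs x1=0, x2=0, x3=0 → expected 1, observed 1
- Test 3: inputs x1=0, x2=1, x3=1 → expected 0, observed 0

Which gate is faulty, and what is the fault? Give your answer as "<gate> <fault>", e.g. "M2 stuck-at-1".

M0 stuck-at-1

Fault-free values for test 1 (x1=1, x2=0, x3=1): M0=0, M1=0, M2=0, M3=0, giving Y=0. Observed 1.
Test 1: faults giving observed 1 are {M0 stuck-at-1, M0 inverted output, M3 stuck-at-1, M3 inverted output}.
Test 2 (x1=0, x2=0, x3=0): fault-free M0=1, M1=1, M2=1, M3=1 → 1; observed 1. Eliminates M0 inverted output, M3 inverted output.
Test 3 (x1=0, x2=1, x3=1): fault-free M0=1, M1=0, M2=0, M3=0 → 0; observed 0. Eliminates M3 stuck-at-1.
Only M0 stuck-at-1 is consistent with every test.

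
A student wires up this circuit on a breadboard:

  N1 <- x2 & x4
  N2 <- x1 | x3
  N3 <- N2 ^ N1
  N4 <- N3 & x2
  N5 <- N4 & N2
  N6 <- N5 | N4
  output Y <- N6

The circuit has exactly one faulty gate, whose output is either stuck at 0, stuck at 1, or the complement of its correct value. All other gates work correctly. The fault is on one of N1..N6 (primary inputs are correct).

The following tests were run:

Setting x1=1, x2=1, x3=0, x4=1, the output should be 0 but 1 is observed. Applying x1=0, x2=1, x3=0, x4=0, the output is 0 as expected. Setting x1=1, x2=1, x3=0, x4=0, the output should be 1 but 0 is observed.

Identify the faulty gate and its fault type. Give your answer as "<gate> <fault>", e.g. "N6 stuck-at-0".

Fault-free values for test 1 (x1=1, x2=1, x3=0, x4=1): N1=1, N2=1, N3=0, N4=0, N5=0, N6=0, giving Y=0. Observed 1.
Test 1: faults giving observed 1 are {N1 stuck-at-0, N1 inverted output, N2 stuck-at-0, N2 inverted output, N3 stuck-at-1, N3 inverted output, N4 stuck-at-1, N4 inverted output, N5 stuck-at-1, N5 inverted output, N6 stuck-at-1, N6 inverted output}.
Test 2 (x1=0, x2=1, x3=0, x4=0): fault-free N1=0, N2=0, N3=0, N4=0, N5=0, N6=0 → 0; observed 0. Eliminates N1 inverted output, N2 inverted output, N3 stuck-at-1, N3 inverted output, N4 stuck-at-1, N4 inverted output, N5 stuck-at-1, N5 inverted output, N6 stuck-at-1, N6 inverted output.
Test 3 (x1=1, x2=1, x3=0, x4=0): fault-free N1=0, N2=1, N3=1, N4=1, N5=1, N6=1 → 1; observed 0. Eliminates N1 stuck-at-0.
Only N2 stuck-at-0 is consistent with every test.

N2 stuck-at-0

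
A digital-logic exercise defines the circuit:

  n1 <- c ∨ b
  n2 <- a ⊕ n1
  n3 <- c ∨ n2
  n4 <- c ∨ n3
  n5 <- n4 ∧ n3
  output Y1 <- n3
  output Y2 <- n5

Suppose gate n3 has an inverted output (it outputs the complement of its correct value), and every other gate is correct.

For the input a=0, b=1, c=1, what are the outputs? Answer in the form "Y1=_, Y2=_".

Propagate with n3 forced: n1=1, n2=1, n3=0 [inverted output], n4=1, n5=0.
So the outputs are Y1=0, Y2=0. (Without the fault they would be Y1=1, Y2=1.)

Y1=0, Y2=0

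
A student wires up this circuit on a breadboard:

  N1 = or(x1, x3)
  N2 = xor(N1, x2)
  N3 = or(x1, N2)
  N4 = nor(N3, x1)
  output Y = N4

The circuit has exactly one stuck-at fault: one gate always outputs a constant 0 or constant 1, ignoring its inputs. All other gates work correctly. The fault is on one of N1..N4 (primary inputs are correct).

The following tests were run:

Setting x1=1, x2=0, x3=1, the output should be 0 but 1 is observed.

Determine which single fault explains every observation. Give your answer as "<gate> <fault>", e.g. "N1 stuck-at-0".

N4 stuck-at-1

Fault-free values for test 1 (x1=1, x2=0, x3=1): N1=1, N2=1, N3=1, N4=0, giving Y=0. Observed 1.
Test 1: faults giving observed 1 are {N4 stuck-at-1}.
Only N4 stuck-at-1 is consistent with every test.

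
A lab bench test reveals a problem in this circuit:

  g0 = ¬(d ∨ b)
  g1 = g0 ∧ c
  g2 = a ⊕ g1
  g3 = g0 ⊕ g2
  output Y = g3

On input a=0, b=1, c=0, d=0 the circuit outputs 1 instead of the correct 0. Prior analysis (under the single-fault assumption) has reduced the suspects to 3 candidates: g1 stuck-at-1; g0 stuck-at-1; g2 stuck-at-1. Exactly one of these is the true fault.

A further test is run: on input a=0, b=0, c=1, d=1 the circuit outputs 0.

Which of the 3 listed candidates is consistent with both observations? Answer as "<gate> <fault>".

Evaluate each candidate on input a=0, b=0, c=1, d=1:
  g1 stuck-at-1: g0=0, g1=1 [stuck-at-1], g2=1, g3=1 → 1 — eliminated
  g0 stuck-at-1: g0=1 [stuck-at-1], g1=1, g2=1, g3=0 → 0 — matches
  g2 stuck-at-1: g0=0, g1=0, g2=1 [stuck-at-1], g3=1 → 1 — eliminated
Only g0 stuck-at-1 reproduces the observed 0.

g0 stuck-at-1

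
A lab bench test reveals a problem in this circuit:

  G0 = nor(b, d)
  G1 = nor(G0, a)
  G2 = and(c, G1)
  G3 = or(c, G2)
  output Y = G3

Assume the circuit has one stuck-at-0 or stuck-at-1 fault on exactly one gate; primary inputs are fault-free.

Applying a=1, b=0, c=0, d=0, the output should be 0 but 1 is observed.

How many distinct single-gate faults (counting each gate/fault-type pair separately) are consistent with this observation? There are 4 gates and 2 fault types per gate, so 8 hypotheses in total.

Fault-free: G0=1, G1=0, G2=0, G3=0 → 0. Observed 1.
  G0 stuck-at-0: output 0 ✗
  G0 stuck-at-1: output 0 ✗
  G1 stuck-at-0: output 0 ✗
  G1 stuck-at-1: output 0 ✗
  G2 stuck-at-0: output 0 ✗
  G2 stuck-at-1: output 1 ✓
  G3 stuck-at-0: output 0 ✗
  G3 stuck-at-1: output 1 ✓
Consistent faults: {G2 stuck-at-1, G3 stuck-at-1} — 2 in all.

2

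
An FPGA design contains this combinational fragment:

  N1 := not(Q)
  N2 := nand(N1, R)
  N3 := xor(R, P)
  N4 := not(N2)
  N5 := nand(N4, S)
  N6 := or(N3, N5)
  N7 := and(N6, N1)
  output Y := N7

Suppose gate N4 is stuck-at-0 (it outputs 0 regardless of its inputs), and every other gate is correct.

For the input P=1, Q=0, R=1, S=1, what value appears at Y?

1

Propagate with N4 forced: N1=1, N2=0, N3=0, N4=0 [stuck-at-0], N5=1, N6=1, N7=1.
So Y = 1. (Without the fault it would be 0.)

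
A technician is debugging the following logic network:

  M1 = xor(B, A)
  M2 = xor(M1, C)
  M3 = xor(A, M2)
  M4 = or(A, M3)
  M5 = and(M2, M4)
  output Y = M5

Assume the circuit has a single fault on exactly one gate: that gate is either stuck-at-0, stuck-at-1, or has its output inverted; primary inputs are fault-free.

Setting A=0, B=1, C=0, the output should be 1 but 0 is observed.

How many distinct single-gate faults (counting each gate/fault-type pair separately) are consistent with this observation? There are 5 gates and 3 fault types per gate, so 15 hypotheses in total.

Fault-free: M1=1, M2=1, M3=1, M4=1, M5=1 → 1. Observed 0.
  M1: stuck-at-0, inverted output ✓; others ✗
  M2: stuck-at-0, inverted output ✓; others ✗
  M3: stuck-at-0, inverted output ✓; others ✗
  M4: stuck-at-0, inverted output ✓; others ✗
  M5: stuck-at-0, inverted output ✓; others ✗
Consistent faults: {M1 stuck-at-0, M1 inverted output, M2 stuck-at-0, M2 inverted output, M3 stuck-at-0, M3 inverted output, M4 stuck-at-0, M4 inverted output, M5 stuck-at-0, M5 inverted output} — 10 in all.

10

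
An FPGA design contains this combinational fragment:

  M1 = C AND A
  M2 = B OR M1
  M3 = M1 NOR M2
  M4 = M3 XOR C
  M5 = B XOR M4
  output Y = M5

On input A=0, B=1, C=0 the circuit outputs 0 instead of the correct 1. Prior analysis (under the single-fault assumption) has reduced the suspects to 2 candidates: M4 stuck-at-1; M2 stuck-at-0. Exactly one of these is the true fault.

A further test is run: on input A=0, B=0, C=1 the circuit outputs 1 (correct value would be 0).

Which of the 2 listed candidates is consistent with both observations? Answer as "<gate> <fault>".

M4 stuck-at-1

Evaluate each candidate on input A=0, B=0, C=1:
  M4 stuck-at-1: M1=0, M2=0, M3=1, M4=1 [stuck-at-1], M5=1 → 1 — matches
  M2 stuck-at-0: M1=0, M2=0 [stuck-at-0], M3=1, M4=0, M5=0 → 0 — eliminated
Only M4 stuck-at-1 reproduces the observed 1.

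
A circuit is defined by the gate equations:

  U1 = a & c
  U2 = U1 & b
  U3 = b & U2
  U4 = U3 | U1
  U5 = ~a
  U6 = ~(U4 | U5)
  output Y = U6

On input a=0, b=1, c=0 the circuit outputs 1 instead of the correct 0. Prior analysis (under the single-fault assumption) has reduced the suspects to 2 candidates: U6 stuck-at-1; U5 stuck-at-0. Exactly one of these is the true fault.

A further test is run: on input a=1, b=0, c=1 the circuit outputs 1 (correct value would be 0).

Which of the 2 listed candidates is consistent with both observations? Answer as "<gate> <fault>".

U6 stuck-at-1

Evaluate each candidate on input a=1, b=0, c=1:
  U6 stuck-at-1: U1=1, U2=0, U3=0, U4=1, U5=0, U6=1 [stuck-at-1] → 1 — matches
  U5 stuck-at-0: U1=1, U2=0, U3=0, U4=1, U5=0 [stuck-at-0], U6=0 → 0 — eliminated
Only U6 stuck-at-1 reproduces the observed 1.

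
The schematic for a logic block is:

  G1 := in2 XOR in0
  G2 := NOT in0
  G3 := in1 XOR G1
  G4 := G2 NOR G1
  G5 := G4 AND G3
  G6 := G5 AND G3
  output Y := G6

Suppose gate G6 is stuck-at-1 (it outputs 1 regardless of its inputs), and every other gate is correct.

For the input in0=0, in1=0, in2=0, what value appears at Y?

1

Propagate with G6 forced: G1=0, G2=1, G3=0, G4=0, G5=0, G6=1 [stuck-at-1].
So Y = 1. (Without the fault it would be 0.)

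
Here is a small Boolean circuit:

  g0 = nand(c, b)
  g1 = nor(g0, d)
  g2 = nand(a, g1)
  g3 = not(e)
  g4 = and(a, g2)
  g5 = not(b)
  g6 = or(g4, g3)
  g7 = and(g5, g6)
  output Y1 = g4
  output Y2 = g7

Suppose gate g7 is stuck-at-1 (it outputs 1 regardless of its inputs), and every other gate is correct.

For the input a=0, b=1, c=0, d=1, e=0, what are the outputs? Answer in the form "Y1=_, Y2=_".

Y1=0, Y2=1

Propagate with g7 forced: g0=1, g1=0, g2=1, g3=1, g4=0, g5=0, g6=1, g7=1 [stuck-at-1].
So the outputs are Y1=0, Y2=1. (Without the fault they would be Y1=0, Y2=0.)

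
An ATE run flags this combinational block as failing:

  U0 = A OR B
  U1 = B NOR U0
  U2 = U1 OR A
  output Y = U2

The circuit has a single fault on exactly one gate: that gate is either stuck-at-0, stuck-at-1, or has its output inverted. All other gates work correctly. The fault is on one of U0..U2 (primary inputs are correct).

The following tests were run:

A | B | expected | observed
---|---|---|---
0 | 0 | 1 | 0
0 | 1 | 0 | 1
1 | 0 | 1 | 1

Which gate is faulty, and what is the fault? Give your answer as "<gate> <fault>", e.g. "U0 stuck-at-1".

Fault-free values for test 1 (A=0, B=0): U0=0, U1=1, U2=1, giving Y=1. Observed 0.
Test 1: faults giving observed 0 are {U0 stuck-at-1, U0 inverted output, U1 stuck-at-0, U1 inverted output, U2 stuck-at-0, U2 inverted output}.
Test 2 (A=0, B=1): fault-free U0=1, U1=0, U2=0 → 0; observed 1. Eliminates U0 stuck-at-1, U0 inverted output, U1 stuck-at-0, U2 stuck-at-0.
Test 3 (A=1, B=0): fault-free U0=1, U1=0, U2=1 → 1; observed 1. Eliminates U2 inverted output.
Only U1 inverted output is consistent with every test.

U1 inverted output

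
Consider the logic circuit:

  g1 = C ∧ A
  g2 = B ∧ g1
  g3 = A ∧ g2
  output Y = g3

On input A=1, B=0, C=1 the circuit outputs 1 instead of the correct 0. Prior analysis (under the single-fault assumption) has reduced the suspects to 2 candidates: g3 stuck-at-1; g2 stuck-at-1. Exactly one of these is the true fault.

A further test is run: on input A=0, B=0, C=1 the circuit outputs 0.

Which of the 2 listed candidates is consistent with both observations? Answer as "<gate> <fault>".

g2 stuck-at-1

Evaluate each candidate on input A=0, B=0, C=1:
  g3 stuck-at-1: g1=0, g2=0, g3=1 [stuck-at-1] → 1 — eliminated
  g2 stuck-at-1: g1=0, g2=1 [stuck-at-1], g3=0 → 0 — matches
Only g2 stuck-at-1 reproduces the observed 0.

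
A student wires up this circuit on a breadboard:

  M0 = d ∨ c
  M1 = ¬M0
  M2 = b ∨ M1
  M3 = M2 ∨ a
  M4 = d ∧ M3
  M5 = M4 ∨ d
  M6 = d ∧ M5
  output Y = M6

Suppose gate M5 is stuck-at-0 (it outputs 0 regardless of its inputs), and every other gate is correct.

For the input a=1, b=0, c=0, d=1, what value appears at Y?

Propagate with M5 forced: M0=1, M1=0, M2=0, M3=1, M4=1, M5=0 [stuck-at-0], M6=0.
So Y = 0. (Without the fault it would be 1.)

0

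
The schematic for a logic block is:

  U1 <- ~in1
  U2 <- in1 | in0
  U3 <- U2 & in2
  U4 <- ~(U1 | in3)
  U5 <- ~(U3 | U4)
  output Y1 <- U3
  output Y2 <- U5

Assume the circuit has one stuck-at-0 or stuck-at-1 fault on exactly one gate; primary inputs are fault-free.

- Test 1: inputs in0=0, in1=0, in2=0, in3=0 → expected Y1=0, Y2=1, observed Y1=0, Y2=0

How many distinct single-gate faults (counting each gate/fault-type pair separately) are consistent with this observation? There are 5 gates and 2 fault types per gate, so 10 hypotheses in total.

3

Fault-free: U1=1, U2=0, U3=0, U4=0, U5=1 → Y1=0, Y2=1. Observed Y1=0, Y2=0.
  U1 stuck-at-0: output Y1=0, Y2=0 ✓
  U1 stuck-at-1: output Y1=0, Y2=1 ✗
  U2 stuck-at-0: output Y1=0, Y2=1 ✗
  U2 stuck-at-1: output Y1=0, Y2=1 ✗
  U3 stuck-at-0: output Y1=0, Y2=1 ✗
  U3 stuck-at-1: output Y1=1, Y2=0 ✗
  U4 stuck-at-0: output Y1=0, Y2=1 ✗
  U4 stuck-at-1: output Y1=0, Y2=0 ✓
  U5 stuck-at-0: output Y1=0, Y2=0 ✓
  U5 stuck-at-1: output Y1=0, Y2=1 ✗
Consistent faults: {U1 stuck-at-0, U4 stuck-at-1, U5 stuck-at-0} — 3 in all.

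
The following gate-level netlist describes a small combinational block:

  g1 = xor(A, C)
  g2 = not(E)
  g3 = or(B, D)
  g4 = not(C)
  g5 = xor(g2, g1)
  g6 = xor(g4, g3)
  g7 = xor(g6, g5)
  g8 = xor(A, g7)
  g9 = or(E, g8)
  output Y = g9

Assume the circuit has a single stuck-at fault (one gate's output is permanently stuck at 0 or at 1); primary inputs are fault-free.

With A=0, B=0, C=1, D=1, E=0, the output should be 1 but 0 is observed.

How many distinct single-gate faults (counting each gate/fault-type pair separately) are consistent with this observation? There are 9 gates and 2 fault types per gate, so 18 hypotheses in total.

9

Fault-free: g1=1, g2=1, g3=1, g4=0, g5=0, g6=1, g7=1, g8=1, g9=1 → 1. Observed 0.
  g1: stuck-at-0 ✓; others ✗
  g2: stuck-at-0 ✓; others ✗
  g3: stuck-at-0 ✓; others ✗
  g4: stuck-at-1 ✓; others ✗
  g5: stuck-at-1 ✓; others ✗
  g6: stuck-at-0 ✓; others ✗
  g7: stuck-at-0 ✓; others ✗
  g8: stuck-at-0 ✓; others ✗
  g9: stuck-at-0 ✓; others ✗
Consistent faults: {g1 stuck-at-0, g2 stuck-at-0, g3 stuck-at-0, g4 stuck-at-1, g5 stuck-at-1, g6 stuck-at-0, g7 stuck-at-0, g8 stuck-at-0, g9 stuck-at-0} — 9 in all.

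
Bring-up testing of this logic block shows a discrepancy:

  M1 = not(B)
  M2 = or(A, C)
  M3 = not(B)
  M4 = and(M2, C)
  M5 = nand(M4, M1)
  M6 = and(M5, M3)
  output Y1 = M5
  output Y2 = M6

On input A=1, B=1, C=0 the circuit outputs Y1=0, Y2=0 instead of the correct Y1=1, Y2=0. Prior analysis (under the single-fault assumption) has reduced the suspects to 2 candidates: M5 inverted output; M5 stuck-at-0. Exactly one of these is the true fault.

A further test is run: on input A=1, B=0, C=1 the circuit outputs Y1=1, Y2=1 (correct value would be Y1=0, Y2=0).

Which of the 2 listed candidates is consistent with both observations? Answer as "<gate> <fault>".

Evaluate each candidate on input A=1, B=0, C=1:
  M5 inverted output: M1=1, M2=1, M3=1, M4=1, M5=1 [inverted output], M6=1 → Y1=1, Y2=1 — matches
  M5 stuck-at-0: M1=1, M2=1, M3=1, M4=1, M5=0 [stuck-at-0], M6=0 → Y1=0, Y2=0 — eliminated
Only M5 inverted output reproduces the observed Y1=1, Y2=1.

M5 inverted output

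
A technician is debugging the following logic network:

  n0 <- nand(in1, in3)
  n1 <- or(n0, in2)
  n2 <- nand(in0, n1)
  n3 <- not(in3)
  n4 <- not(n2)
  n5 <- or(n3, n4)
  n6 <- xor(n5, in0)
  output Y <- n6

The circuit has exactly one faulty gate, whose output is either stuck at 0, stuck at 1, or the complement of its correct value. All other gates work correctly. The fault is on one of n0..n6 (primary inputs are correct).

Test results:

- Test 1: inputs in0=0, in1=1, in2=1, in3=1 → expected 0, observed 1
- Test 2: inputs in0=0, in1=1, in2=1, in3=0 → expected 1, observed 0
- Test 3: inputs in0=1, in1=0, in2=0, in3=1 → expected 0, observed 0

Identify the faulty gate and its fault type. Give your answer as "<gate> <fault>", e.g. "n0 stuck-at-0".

Fault-free values for test 1 (in0=0, in1=1, in2=1, in3=1): n0=0, n1=1, n2=1, n3=0, n4=0, n5=0, n6=0, giving Y=0. Observed 1.
Test 1: faults giving observed 1 are {n2 stuck-at-0, n2 inverted output, n3 stuck-at-1, n3 inverted output, n4 stuck-at-1, n4 inverted output, n5 stuck-at-1, n5 inverted output, n6 stuck-at-1, n6 inverted output}.
Test 2 (in0=0, in1=1, in2=1, in3=0): fault-free n0=1, n1=1, n2=1, n3=1, n4=0, n5=1, n6=1 → 1; observed 0. Eliminates n2 stuck-at-0, n2 inverted output, n3 stuck-at-1, n4 stuck-at-1, n4 inverted output, n5 stuck-at-1, n6 stuck-at-1.
Test 3 (in0=1, in1=0, in2=0, in3=1): fault-free n0=1, n1=1, n2=0, n3=0, n4=1, n5=1, n6=0 → 0; observed 0. Eliminates n5 inverted output, n6 inverted output.
Only n3 inverted output is consistent with every test.

n3 inverted output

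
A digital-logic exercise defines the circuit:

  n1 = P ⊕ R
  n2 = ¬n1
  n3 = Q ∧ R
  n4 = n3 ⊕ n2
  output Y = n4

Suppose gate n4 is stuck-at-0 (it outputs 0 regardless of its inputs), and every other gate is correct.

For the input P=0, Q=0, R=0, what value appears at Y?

0

Propagate with n4 forced: n1=0, n2=1, n3=0, n4=0 [stuck-at-0].
So Y = 0. (Without the fault it would be 1.)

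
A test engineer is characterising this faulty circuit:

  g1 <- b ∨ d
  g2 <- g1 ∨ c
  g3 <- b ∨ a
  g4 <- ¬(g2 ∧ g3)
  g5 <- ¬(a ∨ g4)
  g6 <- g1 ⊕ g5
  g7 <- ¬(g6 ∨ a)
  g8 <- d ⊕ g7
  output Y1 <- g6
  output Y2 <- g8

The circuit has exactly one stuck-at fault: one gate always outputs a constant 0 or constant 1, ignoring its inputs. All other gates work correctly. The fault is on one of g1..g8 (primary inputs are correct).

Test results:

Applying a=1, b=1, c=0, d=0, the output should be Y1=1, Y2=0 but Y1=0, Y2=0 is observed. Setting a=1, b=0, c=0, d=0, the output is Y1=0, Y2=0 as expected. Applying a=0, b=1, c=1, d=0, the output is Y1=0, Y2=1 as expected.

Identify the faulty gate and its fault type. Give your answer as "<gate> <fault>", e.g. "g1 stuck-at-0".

Fault-free values for test 1 (a=1, b=1, c=0, d=0): g1=1, g2=1, g3=1, g4=0, g5=0, g6=1, g7=0, g8=0, giving Y1=1, Y2=0. Observed Y1=0, Y2=0.
Test 1: faults giving observed Y1=0, Y2=0 are {g1 stuck-at-0, g5 stuck-at-1, g6 stuck-at-0}.
Test 2 (a=1, b=0, c=0, d=0): fault-free g1=0, g2=0, g3=1, g4=1, g5=0, g6=0, g7=0, g8=0 → Y1=0, Y2=0; observed Y1=0, Y2=0. Eliminates g5 stuck-at-1.
Test 3 (a=0, b=1, c=1, d=0): fault-free g1=1, g2=1, g3=1, g4=0, g5=1, g6=0, g7=1, g8=1 → Y1=0, Y2=1; observed Y1=0, Y2=1. Eliminates g1 stuck-at-0.
Only g6 stuck-at-0 is consistent with every test.

g6 stuck-at-0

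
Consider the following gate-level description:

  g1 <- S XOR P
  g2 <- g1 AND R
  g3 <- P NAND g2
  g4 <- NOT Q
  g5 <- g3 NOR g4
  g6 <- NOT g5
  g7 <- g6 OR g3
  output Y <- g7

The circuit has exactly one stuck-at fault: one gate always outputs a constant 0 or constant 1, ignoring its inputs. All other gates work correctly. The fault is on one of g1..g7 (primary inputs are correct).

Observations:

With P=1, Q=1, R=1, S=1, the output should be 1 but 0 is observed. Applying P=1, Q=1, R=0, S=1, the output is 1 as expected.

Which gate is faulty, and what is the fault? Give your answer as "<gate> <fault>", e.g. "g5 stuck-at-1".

g1 stuck-at-1

Fault-free values for test 1 (P=1, Q=1, R=1, S=1): g1=0, g2=0, g3=1, g4=0, g5=0, g6=1, g7=1, giving Y=1. Observed 0.
Test 1: faults giving observed 0 are {g1 stuck-at-1, g2 stuck-at-1, g3 stuck-at-0, g7 stuck-at-0}.
Test 2 (P=1, Q=1, R=0, S=1): fault-free g1=0, g2=0, g3=1, g4=0, g5=0, g6=1, g7=1 → 1; observed 1. Eliminates g2 stuck-at-1, g3 stuck-at-0, g7 stuck-at-0.
Only g1 stuck-at-1 is consistent with every test.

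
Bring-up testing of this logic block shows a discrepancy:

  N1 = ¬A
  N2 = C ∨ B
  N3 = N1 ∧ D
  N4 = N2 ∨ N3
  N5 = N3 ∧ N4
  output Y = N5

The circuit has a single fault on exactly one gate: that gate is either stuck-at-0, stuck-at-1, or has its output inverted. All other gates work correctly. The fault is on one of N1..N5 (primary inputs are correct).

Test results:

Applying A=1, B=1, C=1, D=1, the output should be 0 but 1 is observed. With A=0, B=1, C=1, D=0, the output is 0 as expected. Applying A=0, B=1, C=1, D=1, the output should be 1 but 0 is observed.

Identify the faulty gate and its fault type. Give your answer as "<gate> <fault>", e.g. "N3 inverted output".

N1 inverted output

Fault-free values for test 1 (A=1, B=1, C=1, D=1): N1=0, N2=1, N3=0, N4=1, N5=0, giving Y=0. Observed 1.
Test 1: faults giving observed 1 are {N1 stuck-at-1, N1 inverted output, N3 stuck-at-1, N3 inverted output, N5 stuck-at-1, N5 inverted output}.
Test 2 (A=0, B=1, C=1, D=0): fault-free N1=1, N2=1, N3=0, N4=1, N5=0 → 0; observed 0. Eliminates N3 stuck-at-1, N3 inverted output, N5 stuck-at-1, N5 inverted output.
Test 3 (A=0, B=1, C=1, D=1): fault-free N1=1, N2=1, N3=1, N4=1, N5=1 → 1; observed 0. Eliminates N1 stuck-at-1.
Only N1 inverted output is consistent with every test.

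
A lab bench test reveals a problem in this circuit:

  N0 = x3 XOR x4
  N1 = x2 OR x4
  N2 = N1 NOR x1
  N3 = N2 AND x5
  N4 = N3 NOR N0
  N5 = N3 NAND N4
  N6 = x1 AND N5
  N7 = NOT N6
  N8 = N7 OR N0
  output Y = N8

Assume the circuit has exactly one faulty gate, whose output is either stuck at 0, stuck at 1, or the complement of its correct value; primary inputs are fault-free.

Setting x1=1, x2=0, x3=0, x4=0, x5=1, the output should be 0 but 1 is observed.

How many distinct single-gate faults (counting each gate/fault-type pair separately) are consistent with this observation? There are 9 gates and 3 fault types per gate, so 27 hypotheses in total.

Fault-free: N0=0, N1=0, N2=0, N3=0, N4=1, N5=1, N6=1, N7=0, N8=0 → 0. Observed 1.
  N0: stuck-at-1, inverted output ✓; others ✗
  N1: none of the 3 fault types match ✗
  N2: none of the 3 fault types match ✗
  N3: none of the 3 fault types match ✗
  N4: none of the 3 fault types match ✗
  N5: stuck-at-0, inverted output ✓; others ✗
  N6: stuck-at-0, inverted output ✓; others ✗
  N7: stuck-at-1, inverted output ✓; others ✗
  N8: stuck-at-1, inverted output ✓; others ✗
Consistent faults: {N0 stuck-at-1, N0 inverted output, N5 stuck-at-0, N5 inverted output, N6 stuck-at-0, N6 inverted output, N7 stuck-at-1, N7 inverted output, N8 stuck-at-1, N8 inverted output} — 10 in all.

10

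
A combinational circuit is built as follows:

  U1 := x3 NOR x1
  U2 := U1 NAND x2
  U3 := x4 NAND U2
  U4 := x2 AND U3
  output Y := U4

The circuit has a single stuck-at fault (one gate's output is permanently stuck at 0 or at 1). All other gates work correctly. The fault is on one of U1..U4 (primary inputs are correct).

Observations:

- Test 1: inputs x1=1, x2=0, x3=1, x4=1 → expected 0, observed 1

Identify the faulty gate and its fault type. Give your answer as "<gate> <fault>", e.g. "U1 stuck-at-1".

Fault-free values for test 1 (x1=1, x2=0, x3=1, x4=1): U1=0, U2=1, U3=0, U4=0, giving Y=0. Observed 1.
Test 1: faults giving observed 1 are {U4 stuck-at-1}.
Only U4 stuck-at-1 is consistent with every test.

U4 stuck-at-1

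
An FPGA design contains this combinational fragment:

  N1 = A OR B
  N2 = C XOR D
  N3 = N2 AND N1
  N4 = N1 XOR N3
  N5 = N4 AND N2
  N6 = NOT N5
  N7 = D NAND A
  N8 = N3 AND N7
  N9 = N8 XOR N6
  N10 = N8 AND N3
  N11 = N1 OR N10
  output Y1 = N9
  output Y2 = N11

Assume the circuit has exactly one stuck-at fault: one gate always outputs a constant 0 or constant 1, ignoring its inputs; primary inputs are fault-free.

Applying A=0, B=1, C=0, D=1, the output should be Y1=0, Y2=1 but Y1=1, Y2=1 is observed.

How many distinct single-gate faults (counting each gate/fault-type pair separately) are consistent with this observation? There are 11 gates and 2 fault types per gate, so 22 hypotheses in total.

7

Fault-free: N1=1, N2=1, N3=1, N4=0, N5=0, N6=1, N7=1, N8=1, N9=0, N10=1, N11=1 → Y1=0, Y2=1. Observed Y1=1, Y2=1.
  N1: none of the 2 fault types match ✗
  N2: stuck-at-0 ✓; others ✗
  N3: none of the 2 fault types match ✗
  N4: stuck-at-1 ✓; others ✗
  N5: stuck-at-1 ✓; others ✗
  N6: stuck-at-0 ✓; others ✗
  N7: stuck-at-0 ✓; others ✗
  N8: stuck-at-0 ✓; others ✗
  N9: stuck-at-1 ✓; others ✗
  N10: none of the 2 fault types match ✗
  N11: none of the 2 fault types match ✗
Consistent faults: {N2 stuck-at-0, N4 stuck-at-1, N5 stuck-at-1, N6 stuck-at-0, N7 stuck-at-0, N8 stuck-at-0, N9 stuck-at-1} — 7 in all.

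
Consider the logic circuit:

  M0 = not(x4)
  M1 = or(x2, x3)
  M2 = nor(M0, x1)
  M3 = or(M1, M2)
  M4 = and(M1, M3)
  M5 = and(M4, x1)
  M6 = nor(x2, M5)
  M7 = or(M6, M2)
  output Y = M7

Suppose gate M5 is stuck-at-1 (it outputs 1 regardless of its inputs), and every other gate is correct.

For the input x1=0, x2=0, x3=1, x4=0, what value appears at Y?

0

Propagate with M5 forced: M0=1, M1=1, M2=0, M3=1, M4=1, M5=1 [stuck-at-1], M6=0, M7=0.
So Y = 0. (Without the fault it would be 1.)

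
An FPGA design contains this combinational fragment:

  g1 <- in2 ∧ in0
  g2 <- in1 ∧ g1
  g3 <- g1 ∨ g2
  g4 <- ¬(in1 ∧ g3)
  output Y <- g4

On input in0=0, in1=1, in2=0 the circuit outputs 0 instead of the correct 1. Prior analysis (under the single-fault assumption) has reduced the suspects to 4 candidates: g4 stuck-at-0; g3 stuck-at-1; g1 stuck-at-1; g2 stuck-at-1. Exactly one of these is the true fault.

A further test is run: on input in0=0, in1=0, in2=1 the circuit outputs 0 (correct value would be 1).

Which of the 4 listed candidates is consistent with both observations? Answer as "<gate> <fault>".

Evaluate each candidate on input in0=0, in1=0, in2=1:
  g4 stuck-at-0: g1=0, g2=0, g3=0, g4=0 [stuck-at-0] → 0 — matches
  g3 stuck-at-1: g1=0, g2=0, g3=1 [stuck-at-1], g4=1 → 1 — eliminated
  g1 stuck-at-1: g1=1 [stuck-at-1], g2=0, g3=1, g4=1 → 1 — eliminated
  g2 stuck-at-1: g1=0, g2=1 [stuck-at-1], g3=1, g4=1 → 1 — eliminated
Only g4 stuck-at-0 reproduces the observed 0.

g4 stuck-at-0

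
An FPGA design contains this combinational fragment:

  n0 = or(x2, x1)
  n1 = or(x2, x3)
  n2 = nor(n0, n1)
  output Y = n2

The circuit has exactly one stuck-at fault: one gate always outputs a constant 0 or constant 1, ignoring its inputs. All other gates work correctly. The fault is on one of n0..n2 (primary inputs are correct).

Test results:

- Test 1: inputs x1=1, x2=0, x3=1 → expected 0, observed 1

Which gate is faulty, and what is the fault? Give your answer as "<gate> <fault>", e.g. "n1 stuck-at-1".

n2 stuck-at-1

Fault-free values for test 1 (x1=1, x2=0, x3=1): n0=1, n1=1, n2=0, giving Y=0. Observed 1.
Test 1: faults giving observed 1 are {n2 stuck-at-1}.
Only n2 stuck-at-1 is consistent with every test.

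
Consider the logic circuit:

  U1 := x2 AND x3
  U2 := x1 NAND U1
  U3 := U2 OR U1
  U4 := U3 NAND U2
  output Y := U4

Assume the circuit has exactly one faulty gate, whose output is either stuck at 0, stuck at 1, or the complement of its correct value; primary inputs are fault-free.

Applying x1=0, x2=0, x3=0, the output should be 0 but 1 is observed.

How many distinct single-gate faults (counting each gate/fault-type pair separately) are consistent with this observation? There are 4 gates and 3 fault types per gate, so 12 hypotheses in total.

Fault-free: U1=0, U2=1, U3=1, U4=0 → 0. Observed 1.
  U1 stuck-at-0: output 0 ✗
  U1 stuck-at-1: output 0 ✗
  U1 inverted output: output 0 ✗
  U2 stuck-at-0: output 1 ✓
  U2 stuck-at-1: output 0 ✗
  U2 inverted output: output 1 ✓
  U3 stuck-at-0: output 1 ✓
  U3 stuck-at-1: output 0 ✗
  U3 inverted output: output 1 ✓
  U4 stuck-at-0: output 0 ✗
  U4 stuck-at-1: output 1 ✓
  U4 inverted output: output 1 ✓
Consistent faults: {U2 stuck-at-0, U2 inverted output, U3 stuck-at-0, U3 inverted output, U4 stuck-at-1, U4 inverted output} — 6 in all.

6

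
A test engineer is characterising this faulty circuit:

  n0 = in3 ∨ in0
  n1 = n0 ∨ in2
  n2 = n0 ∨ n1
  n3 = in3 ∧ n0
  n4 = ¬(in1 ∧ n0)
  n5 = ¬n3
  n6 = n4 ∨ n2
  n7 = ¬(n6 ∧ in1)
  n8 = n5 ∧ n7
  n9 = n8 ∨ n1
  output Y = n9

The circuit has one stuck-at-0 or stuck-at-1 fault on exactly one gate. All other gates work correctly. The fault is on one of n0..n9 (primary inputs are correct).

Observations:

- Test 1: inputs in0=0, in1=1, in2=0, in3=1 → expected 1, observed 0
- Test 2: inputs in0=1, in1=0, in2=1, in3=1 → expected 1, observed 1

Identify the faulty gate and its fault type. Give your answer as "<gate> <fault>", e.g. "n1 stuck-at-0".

n0 stuck-at-0

Fault-free values for test 1 (in0=0, in1=1, in2=0, in3=1): n0=1, n1=1, n2=1, n3=1, n4=0, n5=0, n6=1, n7=0, n8=0, n9=1, giving Y=1. Observed 0.
Test 1: faults giving observed 0 are {n0 stuck-at-0, n1 stuck-at-0, n9 stuck-at-0}.
Test 2 (in0=1, in1=0, in2=1, in3=1): fault-free n0=1, n1=1, n2=1, n3=1, n4=1, n5=0, n6=1, n7=1, n8=0, n9=1 → 1; observed 1. Eliminates n1 stuck-at-0, n9 stuck-at-0.
Only n0 stuck-at-0 is consistent with every test.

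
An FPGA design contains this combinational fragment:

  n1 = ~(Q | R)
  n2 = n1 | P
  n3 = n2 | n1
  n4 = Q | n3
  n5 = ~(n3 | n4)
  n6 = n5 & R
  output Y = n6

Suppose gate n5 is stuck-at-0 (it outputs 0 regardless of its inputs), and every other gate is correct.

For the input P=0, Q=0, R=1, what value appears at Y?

Propagate with n5 forced: n1=0, n2=0, n3=0, n4=0, n5=0 [stuck-at-0], n6=0.
So Y = 0. (Without the fault it would be 1.)

0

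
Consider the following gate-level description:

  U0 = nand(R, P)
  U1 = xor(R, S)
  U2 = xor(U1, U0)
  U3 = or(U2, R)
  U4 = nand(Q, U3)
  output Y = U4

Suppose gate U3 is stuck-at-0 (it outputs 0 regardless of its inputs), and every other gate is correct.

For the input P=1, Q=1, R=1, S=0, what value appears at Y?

Propagate with U3 forced: U0=0, U1=1, U2=1, U3=0 [stuck-at-0], U4=1.
So Y = 1. (Without the fault it would be 0.)

1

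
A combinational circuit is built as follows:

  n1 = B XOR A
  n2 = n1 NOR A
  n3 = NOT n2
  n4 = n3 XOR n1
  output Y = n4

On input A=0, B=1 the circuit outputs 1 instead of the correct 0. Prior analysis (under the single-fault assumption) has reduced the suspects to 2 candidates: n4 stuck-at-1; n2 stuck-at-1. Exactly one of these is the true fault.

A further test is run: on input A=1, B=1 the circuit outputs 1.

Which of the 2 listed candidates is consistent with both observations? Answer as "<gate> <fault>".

n4 stuck-at-1

Evaluate each candidate on input A=1, B=1:
  n4 stuck-at-1: n1=0, n2=0, n3=1, n4=1 [stuck-at-1] → 1 — matches
  n2 stuck-at-1: n1=0, n2=1 [stuck-at-1], n3=0, n4=0 → 0 — eliminated
Only n4 stuck-at-1 reproduces the observed 1.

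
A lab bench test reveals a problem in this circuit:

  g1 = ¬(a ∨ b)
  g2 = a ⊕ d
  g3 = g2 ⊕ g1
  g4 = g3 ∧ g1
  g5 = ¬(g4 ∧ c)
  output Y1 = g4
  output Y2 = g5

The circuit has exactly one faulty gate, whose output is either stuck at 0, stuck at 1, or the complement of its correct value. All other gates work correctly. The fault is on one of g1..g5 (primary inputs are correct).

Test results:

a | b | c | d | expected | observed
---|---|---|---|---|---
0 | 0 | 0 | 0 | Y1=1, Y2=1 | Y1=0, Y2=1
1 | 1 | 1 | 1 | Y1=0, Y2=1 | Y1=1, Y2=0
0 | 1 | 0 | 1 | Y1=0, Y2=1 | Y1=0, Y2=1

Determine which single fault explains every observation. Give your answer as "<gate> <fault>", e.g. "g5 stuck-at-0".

g1 inverted output

Fault-free values for test 1 (a=0, b=0, c=0, d=0): g1=1, g2=0, g3=1, g4=1, g5=1, giving Y1=1, Y2=1. Observed Y1=0, Y2=1.
Test 1: faults giving observed Y1=0, Y2=1 are {g1 stuck-at-0, g1 inverted output, g2 stuck-at-1, g2 inverted output, g3 stuck-at-0, g3 inverted output, g4 stuck-at-0, g4 inverted output}.
Test 2 (a=1, b=1, c=1, d=1): fault-free g1=0, g2=0, g3=0, g4=0, g5=1 → Y1=0, Y2=1; observed Y1=1, Y2=0. Eliminates g1 stuck-at-0, g2 stuck-at-1, g2 inverted output, g3 stuck-at-0, g3 inverted output, g4 stuck-at-0.
Test 3 (a=0, b=1, c=0, d=1): fault-free g1=0, g2=1, g3=1, g4=0, g5=1 → Y1=0, Y2=1; observed Y1=0, Y2=1. Eliminates g4 inverted output.
Only g1 inverted output is consistent with every test.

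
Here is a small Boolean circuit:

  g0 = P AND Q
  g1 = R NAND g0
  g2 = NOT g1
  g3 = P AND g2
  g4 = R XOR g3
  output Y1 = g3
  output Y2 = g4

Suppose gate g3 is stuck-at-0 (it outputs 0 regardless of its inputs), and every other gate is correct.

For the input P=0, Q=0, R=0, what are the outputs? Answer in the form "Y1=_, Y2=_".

Y1=0, Y2=0

Propagate with g3 forced: g0=0, g1=1, g2=0, g3=0 [stuck-at-0], g4=0.
So the outputs are Y1=0, Y2=0. (Same as the fault-free value — the fault is masked on this input.)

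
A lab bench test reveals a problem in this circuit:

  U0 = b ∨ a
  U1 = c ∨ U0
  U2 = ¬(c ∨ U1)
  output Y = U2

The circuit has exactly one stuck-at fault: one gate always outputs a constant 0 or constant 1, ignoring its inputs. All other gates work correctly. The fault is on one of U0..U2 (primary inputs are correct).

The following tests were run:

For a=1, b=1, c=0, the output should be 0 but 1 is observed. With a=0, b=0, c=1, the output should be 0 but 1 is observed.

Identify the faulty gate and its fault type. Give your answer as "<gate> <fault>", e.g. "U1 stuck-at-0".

Fault-free values for test 1 (a=1, b=1, c=0): U0=1, U1=1, U2=0, giving Y=0. Observed 1.
Test 1: faults giving observed 1 are {U0 stuck-at-0, U1 stuck-at-0, U2 stuck-at-1}.
Test 2 (a=0, b=0, c=1): fault-free U0=0, U1=1, U2=0 → 0; observed 1. Eliminates U0 stuck-at-0, U1 stuck-at-0.
Only U2 stuck-at-1 is consistent with every test.

U2 stuck-at-1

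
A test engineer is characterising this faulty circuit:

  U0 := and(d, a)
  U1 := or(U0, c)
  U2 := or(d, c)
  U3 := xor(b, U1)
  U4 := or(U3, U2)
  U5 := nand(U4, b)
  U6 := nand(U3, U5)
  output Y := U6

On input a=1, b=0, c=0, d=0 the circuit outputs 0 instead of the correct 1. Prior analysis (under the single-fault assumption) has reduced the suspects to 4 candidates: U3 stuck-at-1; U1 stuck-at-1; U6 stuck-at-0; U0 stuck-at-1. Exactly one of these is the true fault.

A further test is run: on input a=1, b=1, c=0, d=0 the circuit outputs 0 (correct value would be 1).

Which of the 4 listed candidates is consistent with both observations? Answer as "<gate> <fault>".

U6 stuck-at-0

Evaluate each candidate on input a=1, b=1, c=0, d=0:
  U3 stuck-at-1: U0=0, U1=0, U2=0, U3=1 [stuck-at-1], U4=1, U5=0, U6=1 → 1 — eliminated
  U1 stuck-at-1: U0=0, U1=1 [stuck-at-1], U2=0, U3=0, U4=0, U5=1, U6=1 → 1 — eliminated
  U6 stuck-at-0: U0=0, U1=0, U2=0, U3=1, U4=1, U5=0, U6=0 [stuck-at-0] → 0 — matches
  U0 stuck-at-1: U0=1 [stuck-at-1], U1=1, U2=0, U3=0, U4=0, U5=1, U6=1 → 1 — eliminated
Only U6 stuck-at-0 reproduces the observed 0.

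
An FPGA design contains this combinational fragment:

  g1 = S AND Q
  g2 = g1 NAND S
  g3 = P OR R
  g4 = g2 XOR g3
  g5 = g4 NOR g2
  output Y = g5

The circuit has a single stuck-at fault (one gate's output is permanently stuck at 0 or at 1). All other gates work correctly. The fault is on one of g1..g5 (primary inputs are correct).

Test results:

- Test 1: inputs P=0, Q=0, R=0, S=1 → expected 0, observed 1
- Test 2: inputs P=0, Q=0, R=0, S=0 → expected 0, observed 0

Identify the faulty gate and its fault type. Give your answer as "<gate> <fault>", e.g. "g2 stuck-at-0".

Fault-free values for test 1 (P=0, Q=0, R=0, S=1): g1=0, g2=1, g3=0, g4=1, g5=0, giving Y=0. Observed 1.
Test 1: faults giving observed 1 are {g1 stuck-at-1, g2 stuck-at-0, g5 stuck-at-1}.
Test 2 (P=0, Q=0, R=0, S=0): fault-free g1=0, g2=1, g3=0, g4=1, g5=0 → 0; observed 0. Eliminates g2 stuck-at-0, g5 stuck-at-1.
Only g1 stuck-at-1 is consistent with every test.

g1 stuck-at-1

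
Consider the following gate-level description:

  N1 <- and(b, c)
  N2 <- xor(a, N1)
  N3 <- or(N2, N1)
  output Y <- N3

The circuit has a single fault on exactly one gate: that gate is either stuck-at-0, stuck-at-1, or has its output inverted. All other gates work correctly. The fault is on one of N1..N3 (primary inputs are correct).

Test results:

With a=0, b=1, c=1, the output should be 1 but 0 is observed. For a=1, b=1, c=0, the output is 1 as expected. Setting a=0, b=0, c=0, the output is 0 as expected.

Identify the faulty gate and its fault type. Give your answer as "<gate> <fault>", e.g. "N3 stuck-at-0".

Fault-free values for test 1 (a=0, b=1, c=1): N1=1, N2=1, N3=1, giving Y=1. Observed 0.
Test 1: faults giving observed 0 are {N1 stuck-at-0, N1 inverted output, N3 stuck-at-0, N3 inverted output}.
Test 2 (a=1, b=1, c=0): fault-free N1=0, N2=1, N3=1 → 1; observed 1. Eliminates N3 stuck-at-0, N3 inverted output.
Test 3 (a=0, b=0, c=0): fault-free N1=0, N2=0, N3=0 → 0; observed 0. Eliminates N1 inverted output.
Only N1 stuck-at-0 is consistent with every test.

N1 stuck-at-0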